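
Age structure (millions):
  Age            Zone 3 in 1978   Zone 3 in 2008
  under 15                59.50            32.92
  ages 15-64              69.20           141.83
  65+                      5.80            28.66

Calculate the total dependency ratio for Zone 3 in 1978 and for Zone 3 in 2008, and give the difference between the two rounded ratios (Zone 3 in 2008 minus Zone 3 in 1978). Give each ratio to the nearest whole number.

Zone 3 in 1978: 94
Zone 3 in 2008: 43
Difference: -51

Zone 3 in 1978: (59.50 + 5.80) / 69.20 × 100 = 65.30 / 69.20 × 100 = 94
Zone 3 in 2008: (32.92 + 28.66) / 141.83 × 100 = 61.58 / 141.83 × 100 = 43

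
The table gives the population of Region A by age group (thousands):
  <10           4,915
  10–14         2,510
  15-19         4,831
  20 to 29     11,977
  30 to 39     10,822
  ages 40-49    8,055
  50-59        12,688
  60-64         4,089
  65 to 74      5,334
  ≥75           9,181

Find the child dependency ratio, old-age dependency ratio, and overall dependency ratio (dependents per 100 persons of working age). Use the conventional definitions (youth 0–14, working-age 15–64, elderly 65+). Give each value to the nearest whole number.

0–14: 4,915 + 2,510 = 7,425
15–64: 4,831 + 11,977 + 10,822 + 8,055 + 12,688 + 4,089 = 52,462
65+: 5,334 + 9,181 = 14,515
Youth dependency ratio = 7,425 / 52,462 × 100 = 14
Old-age dependency ratio = 14,515 / 52,462 × 100 = 28
Total dependency ratio = (7,425 + 14,515) / 52,462 × 100 = 21,940 / 52,462 × 100 = 42

Youth dependency ratio: 14
Old-age dependency ratio: 28
Total dependency ratio: 42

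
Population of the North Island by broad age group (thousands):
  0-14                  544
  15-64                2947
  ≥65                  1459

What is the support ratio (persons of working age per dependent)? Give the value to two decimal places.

Support ratio = 2947 / (544 + 1459) = 2947 / 2003 = 1.47

Support ratio: 1.47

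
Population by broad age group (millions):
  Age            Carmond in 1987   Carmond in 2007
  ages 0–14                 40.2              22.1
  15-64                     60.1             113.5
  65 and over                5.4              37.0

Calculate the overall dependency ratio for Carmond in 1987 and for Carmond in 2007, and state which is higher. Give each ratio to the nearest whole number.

Carmond in 1987: 76
Carmond in 2007: 52
Higher: Carmond in 1987

Carmond in 1987: (40.2 + 5.4) / 60.1 × 100 = 45.6 / 60.1 × 100 = 76
Carmond in 2007: (22.1 + 37.0) / 113.5 × 100 = 59.1 / 113.5 × 100 = 52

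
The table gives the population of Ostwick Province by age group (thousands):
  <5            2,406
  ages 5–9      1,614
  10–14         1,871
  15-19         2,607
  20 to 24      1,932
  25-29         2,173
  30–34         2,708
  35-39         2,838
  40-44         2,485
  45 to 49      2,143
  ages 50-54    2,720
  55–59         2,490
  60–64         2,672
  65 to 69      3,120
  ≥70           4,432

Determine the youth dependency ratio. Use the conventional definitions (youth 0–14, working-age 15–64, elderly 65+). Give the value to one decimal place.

Youth dependency ratio: 23.8

0–14: 2,406 + 1,614 + 1,871 = 5,891
15–64: 2,607 + 1,932 + 2,173 + 2,708 + 2,838 + 2,485 + 2,143 + 2,720 + 2,490 + 2,672 = 24,768
65+: 3,120 + 4,432 = 7,552
Youth dependency ratio = 5,891 / 24,768 × 100 = 23.8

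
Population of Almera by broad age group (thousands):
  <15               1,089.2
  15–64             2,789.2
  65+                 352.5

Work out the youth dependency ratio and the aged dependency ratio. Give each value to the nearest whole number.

Youth dependency ratio = 1,089.2 / 2,789.2 × 100 = 39
Old-age dependency ratio = 352.5 / 2,789.2 × 100 = 13

Youth dependency ratio: 39
Old-age dependency ratio: 13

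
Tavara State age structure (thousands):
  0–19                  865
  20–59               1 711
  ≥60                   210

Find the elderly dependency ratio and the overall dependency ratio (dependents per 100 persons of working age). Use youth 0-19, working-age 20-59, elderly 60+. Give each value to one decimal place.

Old-age dependency ratio = 210 / 1 711 × 100 = 12.3
Total dependency ratio = (865 + 210) / 1 711 × 100 = 1 075 / 1 711 × 100 = 62.8

Old-age dependency ratio: 12.3
Total dependency ratio: 62.8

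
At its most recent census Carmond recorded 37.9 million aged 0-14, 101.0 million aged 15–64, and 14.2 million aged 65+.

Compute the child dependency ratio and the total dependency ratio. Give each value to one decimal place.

Youth dependency ratio: 37.5
Total dependency ratio: 51.6

Youth dependency ratio = 37.9 / 101.0 × 100 = 37.5
Total dependency ratio = (37.9 + 14.2) / 101.0 × 100 = 52.1 / 101.0 × 100 = 51.6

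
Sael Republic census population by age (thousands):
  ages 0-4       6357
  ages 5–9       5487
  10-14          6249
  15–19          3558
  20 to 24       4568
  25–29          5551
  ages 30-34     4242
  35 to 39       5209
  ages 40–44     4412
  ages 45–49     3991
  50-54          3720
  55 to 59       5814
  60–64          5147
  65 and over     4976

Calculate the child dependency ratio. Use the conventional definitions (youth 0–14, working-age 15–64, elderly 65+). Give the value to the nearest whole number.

0–14: 6357 + 5487 + 6249 = 18093
15–64: 3558 + 4568 + 5551 + 4242 + 5209 + 4412 + 3991 + 3720 + 5814 + 5147 = 46212
65+: 4976
Youth dependency ratio = 18093 / 46212 × 100 = 39

Youth dependency ratio: 39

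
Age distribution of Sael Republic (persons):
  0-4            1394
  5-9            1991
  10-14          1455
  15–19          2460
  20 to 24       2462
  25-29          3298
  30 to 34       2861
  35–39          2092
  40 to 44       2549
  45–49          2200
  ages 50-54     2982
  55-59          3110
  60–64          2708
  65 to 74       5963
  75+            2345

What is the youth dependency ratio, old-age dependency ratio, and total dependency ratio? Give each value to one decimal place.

Youth dependency ratio: 18.1
Old-age dependency ratio: 31.1
Total dependency ratio: 49.2

0–14: 1394 + 1991 + 1455 = 4840
15–64: 2460 + 2462 + 3298 + 2861 + 2092 + 2549 + 2200 + 2982 + 3110 + 2708 = 26722
65+: 5963 + 2345 = 8308
Youth dependency ratio = 4840 / 26722 × 100 = 18.1
Old-age dependency ratio = 8308 / 26722 × 100 = 31.1
Total dependency ratio = (4840 + 8308) / 26722 × 100 = 13148 / 26722 × 100 = 49.2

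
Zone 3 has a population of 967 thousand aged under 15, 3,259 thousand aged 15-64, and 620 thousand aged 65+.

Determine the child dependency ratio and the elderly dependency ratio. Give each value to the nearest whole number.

Youth dependency ratio = 967 / 3,259 × 100 = 30
Old-age dependency ratio = 620 / 3,259 × 100 = 19

Youth dependency ratio: 30
Old-age dependency ratio: 19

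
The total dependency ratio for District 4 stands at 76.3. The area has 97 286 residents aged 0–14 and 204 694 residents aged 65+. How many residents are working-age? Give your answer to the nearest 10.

Total dependency ratio = (youth + elderly) / working-age × 100
76.3 = (97 286 + 204 694) / W × 100
⇒ 395 780

Working-age: 395 780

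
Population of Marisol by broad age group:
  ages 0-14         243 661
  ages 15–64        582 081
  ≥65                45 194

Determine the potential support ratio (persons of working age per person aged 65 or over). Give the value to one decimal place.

Potential support ratio: 12.9

Potential support ratio = 582 081 / 45 194 = 12.9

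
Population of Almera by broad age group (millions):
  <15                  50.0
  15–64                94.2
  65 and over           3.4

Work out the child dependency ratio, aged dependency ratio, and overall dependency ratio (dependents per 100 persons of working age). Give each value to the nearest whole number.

Youth dependency ratio: 53
Old-age dependency ratio: 4
Total dependency ratio: 57

Youth dependency ratio = 50.0 / 94.2 × 100 = 53
Old-age dependency ratio = 3.4 / 94.2 × 100 = 4
Total dependency ratio = (50.0 + 3.4) / 94.2 × 100 = 53.4 / 94.2 × 100 = 57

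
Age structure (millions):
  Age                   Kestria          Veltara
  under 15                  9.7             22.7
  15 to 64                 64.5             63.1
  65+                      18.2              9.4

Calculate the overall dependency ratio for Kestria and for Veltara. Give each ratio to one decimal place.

Kestria: (9.7 + 18.2) / 64.5 × 100 = 27.9 / 64.5 × 100 = 43.3
Veltara: (22.7 + 9.4) / 63.1 × 100 = 32.1 / 63.1 × 100 = 50.9

Kestria: 43.3
Veltara: 50.9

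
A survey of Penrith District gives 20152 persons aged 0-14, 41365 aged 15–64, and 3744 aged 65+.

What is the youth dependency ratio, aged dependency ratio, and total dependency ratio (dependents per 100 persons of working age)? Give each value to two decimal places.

Youth dependency ratio = 20152 / 41365 × 100 = 48.72
Old-age dependency ratio = 3744 / 41365 × 100 = 9.05
Total dependency ratio = (20152 + 3744) / 41365 × 100 = 23896 / 41365 × 100 = 57.77

Youth dependency ratio: 48.72
Old-age dependency ratio: 9.05
Total dependency ratio: 57.77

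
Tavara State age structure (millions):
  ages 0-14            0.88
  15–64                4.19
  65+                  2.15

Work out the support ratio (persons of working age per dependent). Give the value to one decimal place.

Support ratio = 4.19 / (0.88 + 2.15) = 4.19 / 3.03 = 1.4

Support ratio: 1.4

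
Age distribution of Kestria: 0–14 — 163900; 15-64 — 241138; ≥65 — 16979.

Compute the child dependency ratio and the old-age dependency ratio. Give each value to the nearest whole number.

Youth dependency ratio: 68
Old-age dependency ratio: 7

Youth dependency ratio = 163900 / 241138 × 100 = 68
Old-age dependency ratio = 16979 / 241138 × 100 = 7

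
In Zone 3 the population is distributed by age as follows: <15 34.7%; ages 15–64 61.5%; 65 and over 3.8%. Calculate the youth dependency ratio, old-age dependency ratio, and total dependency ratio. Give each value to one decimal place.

Youth dependency ratio = 34.7 / 61.5 × 100 = 56.4
Old-age dependency ratio = 3.8 / 61.5 × 100 = 6.2
Total dependency ratio = (34.7 + 3.8) / 61.5 × 100 = 38.5 / 61.5 × 100 = 62.6

Youth dependency ratio: 56.4
Old-age dependency ratio: 6.2
Total dependency ratio: 62.6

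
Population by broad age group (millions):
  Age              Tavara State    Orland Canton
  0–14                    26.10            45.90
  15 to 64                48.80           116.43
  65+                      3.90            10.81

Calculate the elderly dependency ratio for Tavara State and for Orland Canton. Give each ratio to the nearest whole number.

Tavara State: 3.90 / 48.80 × 100 = 8
Orland Canton: 10.81 / 116.43 × 100 = 9

Tavara State: 8
Orland Canton: 9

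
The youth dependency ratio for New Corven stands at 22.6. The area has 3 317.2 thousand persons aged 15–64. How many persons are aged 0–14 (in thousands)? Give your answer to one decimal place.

Aged 0–14: 749.7

Youth dependency ratio = youth / working-age × 100
22.6 = Y / 3 317.2 × 100
⇒ 749.7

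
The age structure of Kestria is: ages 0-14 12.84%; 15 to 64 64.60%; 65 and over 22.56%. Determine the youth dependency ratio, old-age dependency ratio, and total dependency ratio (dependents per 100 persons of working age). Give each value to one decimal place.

Youth dependency ratio: 19.9
Old-age dependency ratio: 34.9
Total dependency ratio: 54.8

Youth dependency ratio = 12.84 / 64.60 × 100 = 19.9
Old-age dependency ratio = 22.56 / 64.60 × 100 = 34.9
Total dependency ratio = (12.84 + 22.56) / 64.60 × 100 = 35.40 / 64.60 × 100 = 54.8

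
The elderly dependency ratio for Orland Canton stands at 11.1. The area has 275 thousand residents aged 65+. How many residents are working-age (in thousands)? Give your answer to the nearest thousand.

Old-age dependency ratio = elderly / working-age × 100
11.1 = 275 / W × 100
⇒ 2 477

Working-age: 2 477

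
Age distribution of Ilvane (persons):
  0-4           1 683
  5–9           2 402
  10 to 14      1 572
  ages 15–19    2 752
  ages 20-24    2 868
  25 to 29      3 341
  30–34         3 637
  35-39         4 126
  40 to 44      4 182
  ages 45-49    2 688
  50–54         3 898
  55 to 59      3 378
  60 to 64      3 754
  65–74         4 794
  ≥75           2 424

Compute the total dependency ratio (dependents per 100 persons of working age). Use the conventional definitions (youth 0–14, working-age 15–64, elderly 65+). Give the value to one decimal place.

0–14: 1 683 + 2 402 + 1 572 = 5 657
15–64: 2 752 + 2 868 + 3 341 + 3 637 + 4 126 + 4 182 + 2 688 + 3 898 + 3 378 + 3 754 = 34 624
65+: 4 794 + 2 424 = 7 218
Total dependency ratio = (5 657 + 7 218) / 34 624 × 100 = 12 875 / 34 624 × 100 = 37.2

Total dependency ratio: 37.2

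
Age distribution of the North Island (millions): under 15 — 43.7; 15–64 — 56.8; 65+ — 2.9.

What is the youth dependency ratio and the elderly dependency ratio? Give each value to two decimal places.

Youth dependency ratio: 76.94
Old-age dependency ratio: 5.11

Youth dependency ratio = 43.7 / 56.8 × 100 = 76.94
Old-age dependency ratio = 2.9 / 56.8 × 100 = 5.11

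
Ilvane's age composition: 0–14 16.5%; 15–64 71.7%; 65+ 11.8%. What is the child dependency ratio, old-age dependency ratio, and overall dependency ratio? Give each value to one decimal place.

Youth dependency ratio: 23.0
Old-age dependency ratio: 16.5
Total dependency ratio: 39.5

Youth dependency ratio = 16.5 / 71.7 × 100 = 23.0
Old-age dependency ratio = 11.8 / 71.7 × 100 = 16.5
Total dependency ratio = (16.5 + 11.8) / 71.7 × 100 = 28.3 / 71.7 × 100 = 39.5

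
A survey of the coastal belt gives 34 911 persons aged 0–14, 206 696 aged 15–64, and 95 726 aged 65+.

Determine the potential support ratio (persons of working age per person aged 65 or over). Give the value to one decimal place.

Potential support ratio = 206 696 / 95 726 = 2.2

Potential support ratio: 2.2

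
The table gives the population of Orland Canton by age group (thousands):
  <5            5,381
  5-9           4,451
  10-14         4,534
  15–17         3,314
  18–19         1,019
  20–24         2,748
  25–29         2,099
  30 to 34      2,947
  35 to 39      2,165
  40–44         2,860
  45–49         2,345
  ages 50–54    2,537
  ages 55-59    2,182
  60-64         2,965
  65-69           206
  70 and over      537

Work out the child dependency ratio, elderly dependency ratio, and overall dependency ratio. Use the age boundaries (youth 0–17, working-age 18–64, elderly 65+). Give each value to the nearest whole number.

Youth dependency ratio: 74
Old-age dependency ratio: 3
Total dependency ratio: 77

0–17: 5,381 + 4,451 + 4,534 + 3,314 = 17,680
18–64: 1,019 + 2,748 + 2,099 + 2,947 + 2,165 + 2,860 + 2,345 + 2,537 + 2,182 + 2,965 = 23,867
65+: 206 + 537 = 743
Youth dependency ratio = 17,680 / 23,867 × 100 = 74
Old-age dependency ratio = 743 / 23,867 × 100 = 3
Total dependency ratio = (17,680 + 743) / 23,867 × 100 = 18,423 / 23,867 × 100 = 77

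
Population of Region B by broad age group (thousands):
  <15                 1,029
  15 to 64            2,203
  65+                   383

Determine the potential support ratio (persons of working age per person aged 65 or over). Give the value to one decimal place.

Potential support ratio = 2,203 / 383 = 5.8

Potential support ratio: 5.8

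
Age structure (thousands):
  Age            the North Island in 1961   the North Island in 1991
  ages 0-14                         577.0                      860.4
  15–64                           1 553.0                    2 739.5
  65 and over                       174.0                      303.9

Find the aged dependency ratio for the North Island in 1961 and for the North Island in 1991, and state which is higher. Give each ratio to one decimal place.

the North Island in 1961: 174.0 / 1 553.0 × 100 = 11.2
the North Island in 1991: 303.9 / 2 739.5 × 100 = 11.1

the North Island in 1961: 11.2
the North Island in 1991: 11.1
Higher: the North Island in 1961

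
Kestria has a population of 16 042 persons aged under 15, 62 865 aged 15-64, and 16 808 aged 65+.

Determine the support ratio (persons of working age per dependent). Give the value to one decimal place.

Support ratio = 62 865 / (16 042 + 16 808) = 62 865 / 32 850 = 1.9

Support ratio: 1.9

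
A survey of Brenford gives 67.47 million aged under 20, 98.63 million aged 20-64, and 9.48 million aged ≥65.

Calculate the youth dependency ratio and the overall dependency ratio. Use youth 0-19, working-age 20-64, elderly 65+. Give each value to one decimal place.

Youth dependency ratio = 67.47 / 98.63 × 100 = 68.4
Total dependency ratio = (67.47 + 9.48) / 98.63 × 100 = 76.95 / 98.63 × 100 = 78.0

Youth dependency ratio: 68.4
Total dependency ratio: 78.0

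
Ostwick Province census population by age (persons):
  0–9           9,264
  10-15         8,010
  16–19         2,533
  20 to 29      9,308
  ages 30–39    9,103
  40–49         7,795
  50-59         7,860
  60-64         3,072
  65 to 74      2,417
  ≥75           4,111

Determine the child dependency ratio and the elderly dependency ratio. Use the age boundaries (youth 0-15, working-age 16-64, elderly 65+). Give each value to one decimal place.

0–15: 9,264 + 8,010 = 17,274
16–64: 2,533 + 9,308 + 9,103 + 7,795 + 7,860 + 3,072 = 39,671
65+: 2,417 + 4,111 = 6,528
Youth dependency ratio = 17,274 / 39,671 × 100 = 43.5
Old-age dependency ratio = 6,528 / 39,671 × 100 = 16.5

Youth dependency ratio: 43.5
Old-age dependency ratio: 16.5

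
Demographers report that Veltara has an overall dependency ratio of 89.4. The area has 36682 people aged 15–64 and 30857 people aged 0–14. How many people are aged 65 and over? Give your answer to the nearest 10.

Aged 65 and over: 1940

Total dependency ratio = (youth + elderly) / working-age × 100
89.4 = (30857 + E) / 36682 × 100
⇒ 1940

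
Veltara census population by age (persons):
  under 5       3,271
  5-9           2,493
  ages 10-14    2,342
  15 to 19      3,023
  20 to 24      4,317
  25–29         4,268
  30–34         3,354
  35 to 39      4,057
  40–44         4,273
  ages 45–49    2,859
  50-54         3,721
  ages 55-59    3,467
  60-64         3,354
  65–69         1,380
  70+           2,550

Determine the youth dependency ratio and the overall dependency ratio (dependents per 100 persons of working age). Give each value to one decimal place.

0–14: 3,271 + 2,493 + 2,342 = 8,106
15–64: 3,023 + 4,317 + 4,268 + 3,354 + 4,057 + 4,273 + 2,859 + 3,721 + 3,467 + 3,354 = 36,693
65+: 1,380 + 2,550 = 3,930
Youth dependency ratio = 8,106 / 36,693 × 100 = 22.1
Total dependency ratio = (8,106 + 3,930) / 36,693 × 100 = 12,036 / 36,693 × 100 = 32.8

Youth dependency ratio: 22.1
Total dependency ratio: 32.8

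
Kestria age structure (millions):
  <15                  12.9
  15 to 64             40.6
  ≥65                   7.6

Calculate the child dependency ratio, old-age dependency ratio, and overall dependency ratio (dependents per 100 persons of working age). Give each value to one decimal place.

Youth dependency ratio = 12.9 / 40.6 × 100 = 31.8
Old-age dependency ratio = 7.6 / 40.6 × 100 = 18.7
Total dependency ratio = (12.9 + 7.6) / 40.6 × 100 = 20.5 / 40.6 × 100 = 50.5

Youth dependency ratio: 31.8
Old-age dependency ratio: 18.7
Total dependency ratio: 50.5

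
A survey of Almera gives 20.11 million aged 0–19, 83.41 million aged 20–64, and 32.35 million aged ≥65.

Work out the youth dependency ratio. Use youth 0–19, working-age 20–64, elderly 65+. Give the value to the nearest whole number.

Youth dependency ratio: 24

Youth dependency ratio = 20.11 / 83.41 × 100 = 24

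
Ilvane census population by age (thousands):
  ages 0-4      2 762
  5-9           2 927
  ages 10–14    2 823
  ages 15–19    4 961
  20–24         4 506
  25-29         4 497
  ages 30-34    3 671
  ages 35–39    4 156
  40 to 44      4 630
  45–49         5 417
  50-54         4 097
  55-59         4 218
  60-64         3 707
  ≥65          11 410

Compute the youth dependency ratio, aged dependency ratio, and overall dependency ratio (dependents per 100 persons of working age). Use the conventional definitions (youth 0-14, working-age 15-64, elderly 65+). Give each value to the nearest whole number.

Youth dependency ratio: 19
Old-age dependency ratio: 26
Total dependency ratio: 45

0–14: 2 762 + 2 927 + 2 823 = 8 512
15–64: 4 961 + 4 506 + 4 497 + 3 671 + 4 156 + 4 630 + 5 417 + 4 097 + 4 218 + 3 707 = 43 860
65+: 11 410
Youth dependency ratio = 8 512 / 43 860 × 100 = 19
Old-age dependency ratio = 11 410 / 43 860 × 100 = 26
Total dependency ratio = (8 512 + 11 410) / 43 860 × 100 = 19 922 / 43 860 × 100 = 45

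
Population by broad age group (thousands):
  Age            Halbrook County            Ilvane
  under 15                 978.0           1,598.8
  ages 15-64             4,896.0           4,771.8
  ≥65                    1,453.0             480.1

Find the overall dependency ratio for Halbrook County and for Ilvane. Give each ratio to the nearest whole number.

Halbrook County: 50
Ilvane: 44

Halbrook County: (978.0 + 1,453.0) / 4,896.0 × 100 = 2,431.0 / 4,896.0 × 100 = 50
Ilvane: (1,598.8 + 480.1) / 4,771.8 × 100 = 2,078.9 / 4,771.8 × 100 = 44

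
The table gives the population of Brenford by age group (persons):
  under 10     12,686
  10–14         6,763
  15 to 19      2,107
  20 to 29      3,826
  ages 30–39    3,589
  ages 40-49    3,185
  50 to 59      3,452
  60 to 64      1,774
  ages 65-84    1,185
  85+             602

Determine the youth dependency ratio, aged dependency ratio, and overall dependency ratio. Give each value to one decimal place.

0–14: 12,686 + 6,763 = 19,449
15–64: 2,107 + 3,826 + 3,589 + 3,185 + 3,452 + 1,774 = 17,933
65+: 1,185 + 602 = 1,787
Youth dependency ratio = 19,449 / 17,933 × 100 = 108.5
Old-age dependency ratio = 1,787 / 17,933 × 100 = 10.0
Total dependency ratio = (19,449 + 1,787) / 17,933 × 100 = 21,236 / 17,933 × 100 = 118.4

Youth dependency ratio: 108.5
Old-age dependency ratio: 10.0
Total dependency ratio: 118.4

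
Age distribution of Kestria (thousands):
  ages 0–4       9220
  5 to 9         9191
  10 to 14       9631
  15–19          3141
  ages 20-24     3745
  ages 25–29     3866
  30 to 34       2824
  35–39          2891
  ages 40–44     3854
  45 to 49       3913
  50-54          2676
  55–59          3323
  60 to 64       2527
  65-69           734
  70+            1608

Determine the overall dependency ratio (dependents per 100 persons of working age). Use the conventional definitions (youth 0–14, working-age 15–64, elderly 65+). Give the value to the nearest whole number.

0–14: 9220 + 9191 + 9631 = 28042
15–64: 3141 + 3745 + 3866 + 2824 + 2891 + 3854 + 3913 + 2676 + 3323 + 2527 = 32760
65+: 734 + 1608 = 2342
Total dependency ratio = (28042 + 2342) / 32760 × 100 = 30384 / 32760 × 100 = 93

Total dependency ratio: 93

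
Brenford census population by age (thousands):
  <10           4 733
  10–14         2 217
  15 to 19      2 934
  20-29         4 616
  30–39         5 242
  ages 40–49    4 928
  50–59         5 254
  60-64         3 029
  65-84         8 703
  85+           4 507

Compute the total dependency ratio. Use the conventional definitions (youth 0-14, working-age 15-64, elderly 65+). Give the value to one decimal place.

0–14: 4 733 + 2 217 = 6 950
15–64: 2 934 + 4 616 + 5 242 + 4 928 + 5 254 + 3 029 = 26 003
65+: 8 703 + 4 507 = 13 210
Total dependency ratio = (6 950 + 13 210) / 26 003 × 100 = 20 160 / 26 003 × 100 = 77.5

Total dependency ratio: 77.5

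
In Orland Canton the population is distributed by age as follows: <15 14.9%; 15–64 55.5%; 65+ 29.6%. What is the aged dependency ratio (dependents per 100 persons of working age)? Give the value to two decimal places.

Old-age dependency ratio = 29.6 / 55.5 × 100 = 53.33

Old-age dependency ratio: 53.33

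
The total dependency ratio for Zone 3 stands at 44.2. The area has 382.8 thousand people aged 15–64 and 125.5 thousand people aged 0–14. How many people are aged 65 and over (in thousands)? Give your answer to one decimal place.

Total dependency ratio = (youth + elderly) / working-age × 100
44.2 = (125.5 + E) / 382.8 × 100
⇒ 43.7

Aged 65 and over: 43.7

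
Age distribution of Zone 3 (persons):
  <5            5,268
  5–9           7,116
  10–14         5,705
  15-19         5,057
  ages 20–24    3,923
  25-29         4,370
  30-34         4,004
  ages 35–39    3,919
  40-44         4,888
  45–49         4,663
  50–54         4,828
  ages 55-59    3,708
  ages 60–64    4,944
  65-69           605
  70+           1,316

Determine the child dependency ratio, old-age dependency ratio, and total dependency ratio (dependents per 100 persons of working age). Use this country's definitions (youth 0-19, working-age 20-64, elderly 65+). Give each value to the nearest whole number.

0–19: 5,268 + 7,116 + 5,705 + 5,057 = 23,146
20–64: 3,923 + 4,370 + 4,004 + 3,919 + 4,888 + 4,663 + 4,828 + 3,708 + 4,944 = 39,247
65+: 605 + 1,316 = 1,921
Youth dependency ratio = 23,146 / 39,247 × 100 = 59
Old-age dependency ratio = 1,921 / 39,247 × 100 = 5
Total dependency ratio = (23,146 + 1,921) / 39,247 × 100 = 25,067 / 39,247 × 100 = 64

Youth dependency ratio: 59
Old-age dependency ratio: 5
Total dependency ratio: 64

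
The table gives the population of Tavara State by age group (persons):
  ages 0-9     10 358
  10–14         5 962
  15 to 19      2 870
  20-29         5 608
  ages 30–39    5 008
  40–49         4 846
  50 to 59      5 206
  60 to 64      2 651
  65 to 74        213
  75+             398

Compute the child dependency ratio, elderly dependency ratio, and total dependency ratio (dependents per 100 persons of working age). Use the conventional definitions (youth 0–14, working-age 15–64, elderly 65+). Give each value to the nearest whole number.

0–14: 10 358 + 5 962 = 16 320
15–64: 2 870 + 5 608 + 5 008 + 4 846 + 5 206 + 2 651 = 26 189
65+: 213 + 398 = 611
Youth dependency ratio = 16 320 / 26 189 × 100 = 62
Old-age dependency ratio = 611 / 26 189 × 100 = 2
Total dependency ratio = (16 320 + 611) / 26 189 × 100 = 16 931 / 26 189 × 100 = 65

Youth dependency ratio: 62
Old-age dependency ratio: 2
Total dependency ratio: 65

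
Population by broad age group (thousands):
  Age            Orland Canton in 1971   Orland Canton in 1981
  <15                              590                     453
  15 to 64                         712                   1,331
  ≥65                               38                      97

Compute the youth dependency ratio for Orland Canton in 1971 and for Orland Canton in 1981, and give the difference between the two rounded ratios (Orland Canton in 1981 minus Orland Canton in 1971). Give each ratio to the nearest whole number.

Orland Canton in 1971: 83
Orland Canton in 1981: 34
Difference: -49

Orland Canton in 1971: 590 / 712 × 100 = 83
Orland Canton in 1981: 453 / 1,331 × 100 = 34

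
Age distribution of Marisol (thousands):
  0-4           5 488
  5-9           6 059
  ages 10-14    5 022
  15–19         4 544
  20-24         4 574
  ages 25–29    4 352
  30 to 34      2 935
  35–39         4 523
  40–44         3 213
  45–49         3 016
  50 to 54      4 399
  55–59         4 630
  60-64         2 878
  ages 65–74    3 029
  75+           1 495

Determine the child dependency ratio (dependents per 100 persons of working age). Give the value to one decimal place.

Youth dependency ratio: 42.4

0–14: 5 488 + 6 059 + 5 022 = 16 569
15–64: 4 544 + 4 574 + 4 352 + 2 935 + 4 523 + 3 213 + 3 016 + 4 399 + 4 630 + 2 878 = 39 064
65+: 3 029 + 1 495 = 4 524
Youth dependency ratio = 16 569 / 39 064 × 100 = 42.4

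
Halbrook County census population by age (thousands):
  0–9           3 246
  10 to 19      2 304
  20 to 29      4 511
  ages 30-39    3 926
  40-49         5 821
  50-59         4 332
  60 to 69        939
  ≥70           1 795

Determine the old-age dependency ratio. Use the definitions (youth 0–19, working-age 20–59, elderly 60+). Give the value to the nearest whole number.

Old-age dependency ratio: 15

0–19: 3 246 + 2 304 = 5 550
20–59: 4 511 + 3 926 + 5 821 + 4 332 = 18 590
60+: 939 + 1 795 = 2 734
Old-age dependency ratio = 2 734 / 18 590 × 100 = 15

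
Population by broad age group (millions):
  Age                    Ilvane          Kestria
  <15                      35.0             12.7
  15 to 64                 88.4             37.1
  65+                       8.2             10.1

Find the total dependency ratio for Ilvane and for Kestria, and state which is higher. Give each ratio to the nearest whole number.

Ilvane: 49
Kestria: 61
Higher: Kestria

Ilvane: (35.0 + 8.2) / 88.4 × 100 = 43.2 / 88.4 × 100 = 49
Kestria: (12.7 + 10.1) / 37.1 × 100 = 22.8 / 37.1 × 100 = 61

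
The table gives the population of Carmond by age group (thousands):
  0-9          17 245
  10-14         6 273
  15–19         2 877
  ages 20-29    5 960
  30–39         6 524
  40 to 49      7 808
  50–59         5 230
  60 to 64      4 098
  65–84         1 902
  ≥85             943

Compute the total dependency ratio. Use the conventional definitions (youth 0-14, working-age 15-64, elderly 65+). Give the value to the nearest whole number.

0–14: 17 245 + 6 273 = 23 518
15–64: 2 877 + 5 960 + 6 524 + 7 808 + 5 230 + 4 098 = 32 497
65+: 1 902 + 943 = 2 845
Total dependency ratio = (23 518 + 2 845) / 32 497 × 100 = 26 363 / 32 497 × 100 = 81

Total dependency ratio: 81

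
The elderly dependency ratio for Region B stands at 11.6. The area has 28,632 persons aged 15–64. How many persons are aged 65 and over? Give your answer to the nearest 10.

Aged 65 and over: 3,320

Old-age dependency ratio = elderly / working-age × 100
11.6 = E / 28,632 × 100
⇒ 3,320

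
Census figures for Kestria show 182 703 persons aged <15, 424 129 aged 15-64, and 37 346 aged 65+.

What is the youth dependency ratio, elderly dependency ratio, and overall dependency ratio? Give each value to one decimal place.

Youth dependency ratio: 43.1
Old-age dependency ratio: 8.8
Total dependency ratio: 51.9

Youth dependency ratio = 182 703 / 424 129 × 100 = 43.1
Old-age dependency ratio = 37 346 / 424 129 × 100 = 8.8
Total dependency ratio = (182 703 + 37 346) / 424 129 × 100 = 220 049 / 424 129 × 100 = 51.9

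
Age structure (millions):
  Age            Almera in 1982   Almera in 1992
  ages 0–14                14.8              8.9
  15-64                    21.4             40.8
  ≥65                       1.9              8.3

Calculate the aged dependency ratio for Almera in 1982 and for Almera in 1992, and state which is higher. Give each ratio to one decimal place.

Almera in 1982: 8.9
Almera in 1992: 20.3
Higher: Almera in 1992

Almera in 1982: 1.9 / 21.4 × 100 = 8.9
Almera in 1992: 8.3 / 40.8 × 100 = 20.3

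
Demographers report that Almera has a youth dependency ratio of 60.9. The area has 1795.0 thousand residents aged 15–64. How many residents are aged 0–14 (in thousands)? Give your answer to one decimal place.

Aged 0–14: 1093.2

Youth dependency ratio = youth / working-age × 100
60.9 = Y / 1795.0 × 100
⇒ 1093.2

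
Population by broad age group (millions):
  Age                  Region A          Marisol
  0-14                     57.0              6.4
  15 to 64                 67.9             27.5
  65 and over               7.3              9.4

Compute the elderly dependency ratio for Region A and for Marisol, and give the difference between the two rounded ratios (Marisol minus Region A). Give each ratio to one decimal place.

Region A: 7.3 / 67.9 × 100 = 10.8
Marisol: 9.4 / 27.5 × 100 = 34.2

Region A: 10.8
Marisol: 34.2
Difference: +23.4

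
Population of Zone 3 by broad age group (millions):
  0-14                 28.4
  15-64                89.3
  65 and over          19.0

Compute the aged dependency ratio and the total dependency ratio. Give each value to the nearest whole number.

Old-age dependency ratio: 21
Total dependency ratio: 53

Old-age dependency ratio = 19.0 / 89.3 × 100 = 21
Total dependency ratio = (28.4 + 19.0) / 89.3 × 100 = 47.4 / 89.3 × 100 = 53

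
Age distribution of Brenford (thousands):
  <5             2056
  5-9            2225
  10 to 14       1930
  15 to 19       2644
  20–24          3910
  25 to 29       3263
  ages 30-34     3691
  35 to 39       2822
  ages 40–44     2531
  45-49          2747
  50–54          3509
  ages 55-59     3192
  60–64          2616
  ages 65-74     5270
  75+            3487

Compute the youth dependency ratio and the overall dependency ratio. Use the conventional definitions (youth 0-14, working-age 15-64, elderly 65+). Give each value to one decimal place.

0–14: 2056 + 2225 + 1930 = 6211
15–64: 2644 + 3910 + 3263 + 3691 + 2822 + 2531 + 2747 + 3509 + 3192 + 2616 = 30925
65+: 5270 + 3487 = 8757
Youth dependency ratio = 6211 / 30925 × 100 = 20.1
Total dependency ratio = (6211 + 8757) / 30925 × 100 = 14968 / 30925 × 100 = 48.4

Youth dependency ratio: 20.1
Total dependency ratio: 48.4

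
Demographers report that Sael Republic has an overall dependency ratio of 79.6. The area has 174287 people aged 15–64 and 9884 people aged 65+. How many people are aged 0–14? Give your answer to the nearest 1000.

Aged 0–14: 129000

Total dependency ratio = (youth + elderly) / working-age × 100
79.6 = (Y + 9884) / 174287 × 100
⇒ 129000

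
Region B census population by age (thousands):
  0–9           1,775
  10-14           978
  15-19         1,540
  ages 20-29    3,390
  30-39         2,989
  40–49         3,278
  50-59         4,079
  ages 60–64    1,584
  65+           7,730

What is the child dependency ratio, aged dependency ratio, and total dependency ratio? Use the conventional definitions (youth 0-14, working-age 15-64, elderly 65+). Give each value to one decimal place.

Youth dependency ratio: 16.3
Old-age dependency ratio: 45.8
Total dependency ratio: 62.2

0–14: 1,775 + 978 = 2,753
15–64: 1,540 + 3,390 + 2,989 + 3,278 + 4,079 + 1,584 = 16,860
65+: 7,730
Youth dependency ratio = 2,753 / 16,860 × 100 = 16.3
Old-age dependency ratio = 7,730 / 16,860 × 100 = 45.8
Total dependency ratio = (2,753 + 7,730) / 16,860 × 100 = 10,483 / 16,860 × 100 = 62.2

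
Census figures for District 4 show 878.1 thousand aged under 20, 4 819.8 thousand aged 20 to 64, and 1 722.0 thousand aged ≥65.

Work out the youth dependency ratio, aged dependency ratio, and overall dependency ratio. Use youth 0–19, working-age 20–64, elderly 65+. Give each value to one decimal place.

Youth dependency ratio: 18.2
Old-age dependency ratio: 35.7
Total dependency ratio: 53.9

Youth dependency ratio = 878.1 / 4 819.8 × 100 = 18.2
Old-age dependency ratio = 1 722.0 / 4 819.8 × 100 = 35.7
Total dependency ratio = (878.1 + 1 722.0) / 4 819.8 × 100 = 2 600.1 / 4 819.8 × 100 = 53.9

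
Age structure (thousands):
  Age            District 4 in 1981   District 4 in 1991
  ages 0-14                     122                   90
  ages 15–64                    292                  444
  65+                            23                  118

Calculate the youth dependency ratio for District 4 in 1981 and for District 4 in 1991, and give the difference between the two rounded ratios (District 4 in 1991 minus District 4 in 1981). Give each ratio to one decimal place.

District 4 in 1981: 122 / 292 × 100 = 41.8
District 4 in 1991: 90 / 444 × 100 = 20.3

District 4 in 1981: 41.8
District 4 in 1991: 20.3
Difference: -21.5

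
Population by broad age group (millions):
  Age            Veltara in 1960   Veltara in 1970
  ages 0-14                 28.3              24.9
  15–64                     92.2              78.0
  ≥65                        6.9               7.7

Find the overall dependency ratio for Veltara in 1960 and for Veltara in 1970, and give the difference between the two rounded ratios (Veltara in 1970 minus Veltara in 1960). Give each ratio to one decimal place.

Veltara in 1960: (28.3 + 6.9) / 92.2 × 100 = 35.2 / 92.2 × 100 = 38.2
Veltara in 1970: (24.9 + 7.7) / 78.0 × 100 = 32.6 / 78.0 × 100 = 41.8

Veltara in 1960: 38.2
Veltara in 1970: 41.8
Difference: +3.6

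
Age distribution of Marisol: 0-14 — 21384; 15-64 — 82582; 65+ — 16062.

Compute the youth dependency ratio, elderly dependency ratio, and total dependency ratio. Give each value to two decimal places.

Youth dependency ratio: 25.89
Old-age dependency ratio: 19.45
Total dependency ratio: 45.34

Youth dependency ratio = 21384 / 82582 × 100 = 25.89
Old-age dependency ratio = 16062 / 82582 × 100 = 19.45
Total dependency ratio = (21384 + 16062) / 82582 × 100 = 37446 / 82582 × 100 = 45.34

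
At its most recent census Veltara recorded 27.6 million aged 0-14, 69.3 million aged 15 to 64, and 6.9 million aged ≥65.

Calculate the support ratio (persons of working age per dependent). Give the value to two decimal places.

Support ratio = 69.3 / (27.6 + 6.9) = 69.3 / 34.5 = 2.01

Support ratio: 2.01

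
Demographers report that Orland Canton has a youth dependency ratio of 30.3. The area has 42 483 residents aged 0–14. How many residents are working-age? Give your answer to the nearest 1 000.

Youth dependency ratio = youth / working-age × 100
30.3 = 42 483 / W × 100
⇒ 140 000

Working-age: 140 000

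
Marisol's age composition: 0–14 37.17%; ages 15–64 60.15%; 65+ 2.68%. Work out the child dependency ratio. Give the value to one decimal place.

Youth dependency ratio = 37.17 / 60.15 × 100 = 61.8

Youth dependency ratio: 61.8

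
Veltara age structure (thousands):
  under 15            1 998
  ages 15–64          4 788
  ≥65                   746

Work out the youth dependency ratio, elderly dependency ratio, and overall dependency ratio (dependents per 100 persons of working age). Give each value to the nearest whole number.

Youth dependency ratio: 42
Old-age dependency ratio: 16
Total dependency ratio: 57

Youth dependency ratio = 1 998 / 4 788 × 100 = 42
Old-age dependency ratio = 746 / 4 788 × 100 = 16
Total dependency ratio = (1 998 + 746) / 4 788 × 100 = 2 744 / 4 788 × 100 = 57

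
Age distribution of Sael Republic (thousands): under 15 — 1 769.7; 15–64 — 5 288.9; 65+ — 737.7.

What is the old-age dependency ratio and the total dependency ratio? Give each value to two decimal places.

Old-age dependency ratio: 13.95
Total dependency ratio: 47.41

Old-age dependency ratio = 737.7 / 5 288.9 × 100 = 13.95
Total dependency ratio = (1 769.7 + 737.7) / 5 288.9 × 100 = 2 507.4 / 5 288.9 × 100 = 47.41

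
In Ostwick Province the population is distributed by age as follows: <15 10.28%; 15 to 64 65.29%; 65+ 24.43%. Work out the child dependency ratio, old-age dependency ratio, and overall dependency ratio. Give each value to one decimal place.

Youth dependency ratio = 10.28 / 65.29 × 100 = 15.7
Old-age dependency ratio = 24.43 / 65.29 × 100 = 37.4
Total dependency ratio = (10.28 + 24.43) / 65.29 × 100 = 34.71 / 65.29 × 100 = 53.2

Youth dependency ratio: 15.7
Old-age dependency ratio: 37.4
Total dependency ratio: 53.2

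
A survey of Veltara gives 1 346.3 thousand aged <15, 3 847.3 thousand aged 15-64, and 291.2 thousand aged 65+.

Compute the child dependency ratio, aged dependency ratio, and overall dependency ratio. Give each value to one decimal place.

Youth dependency ratio = 1 346.3 / 3 847.3 × 100 = 35.0
Old-age dependency ratio = 291.2 / 3 847.3 × 100 = 7.6
Total dependency ratio = (1 346.3 + 291.2) / 3 847.3 × 100 = 1 637.5 / 3 847.3 × 100 = 42.6

Youth dependency ratio: 35.0
Old-age dependency ratio: 7.6
Total dependency ratio: 42.6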